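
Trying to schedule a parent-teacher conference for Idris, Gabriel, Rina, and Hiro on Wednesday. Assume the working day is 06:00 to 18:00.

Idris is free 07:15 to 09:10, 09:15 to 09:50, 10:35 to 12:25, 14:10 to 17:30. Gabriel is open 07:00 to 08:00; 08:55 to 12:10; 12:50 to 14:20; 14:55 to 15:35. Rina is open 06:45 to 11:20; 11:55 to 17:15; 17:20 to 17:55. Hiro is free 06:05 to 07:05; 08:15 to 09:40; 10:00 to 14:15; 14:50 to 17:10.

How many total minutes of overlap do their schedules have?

Idris ∩ Gabriel: 07:15-08:00, 08:55-09:10, 09:15-09:50, 10:35-12:10, 14:10-14:20, 14:55-15:35.
Idris ∩ Gabriel ∩ Rina: 07:15-08:00, 08:55-09:10, 09:15-09:50, 10:35-11:20, 11:55-12:10, 14:10-14:20, 14:55-15:35.
Idris ∩ Gabriel ∩ Rina ∩ Hiro: 08:55-09:10, 09:15-09:40, 10:35-11:20, 11:55-12:10, 14:10-14:15, 14:55-15:35.
Those are the intersection windows.
Summing the common windows: 15 + 25 + 45 + 15 + 5 + 40 = 145 minutes.

145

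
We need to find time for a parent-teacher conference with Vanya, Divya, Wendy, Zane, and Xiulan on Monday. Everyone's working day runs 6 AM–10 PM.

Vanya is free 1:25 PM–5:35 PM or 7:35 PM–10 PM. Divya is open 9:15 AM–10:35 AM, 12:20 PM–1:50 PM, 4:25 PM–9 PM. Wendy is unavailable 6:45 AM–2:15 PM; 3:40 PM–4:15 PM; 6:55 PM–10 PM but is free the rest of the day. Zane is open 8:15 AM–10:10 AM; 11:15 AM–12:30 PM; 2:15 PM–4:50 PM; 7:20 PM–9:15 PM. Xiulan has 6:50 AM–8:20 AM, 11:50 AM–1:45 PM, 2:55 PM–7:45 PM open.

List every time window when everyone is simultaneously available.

Vanya free: 13:25-17:35, 19:35-22:00.
Divya free: 09:15-10:35, 12:20-13:50, 16:25-21:00.
Wendy free: 06:00-06:45, 14:15-15:40, 16:15-18:55 (invert busy blocks within the working day).
Zane free: 08:15-10:10, 11:15-12:30, 14:15-16:50, 19:20-21:15.
Xiulan free: 06:50-08:20, 11:50-13:45, 14:55-19:45.
Vanya ∩ Divya: 13:25-13:50, 16:25-17:35, 19:35-21:00.
Vanya ∩ Divya ∩ Wendy: 16:25-17:35.
Vanya ∩ Divya ∩ Wendy ∩ Zane: 16:25-16:50.
Vanya ∩ Divya ∩ Wendy ∩ Zane ∩ Xiulan: 16:25-16:50.
So the common availability across everyone is 16:25-16:50.

16:25-16:50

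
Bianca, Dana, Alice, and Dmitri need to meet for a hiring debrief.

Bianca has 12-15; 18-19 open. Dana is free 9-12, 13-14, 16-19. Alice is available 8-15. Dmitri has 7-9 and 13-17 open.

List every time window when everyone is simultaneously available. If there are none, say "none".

13:00-14:00

Bianca ∩ Dana: 13:00-14:00, 18:00-19:00.
Bianca ∩ Dana ∩ Alice: 13:00-14:00.
Bianca ∩ Dana ∩ Alice ∩ Dmitri: 13:00-14:00.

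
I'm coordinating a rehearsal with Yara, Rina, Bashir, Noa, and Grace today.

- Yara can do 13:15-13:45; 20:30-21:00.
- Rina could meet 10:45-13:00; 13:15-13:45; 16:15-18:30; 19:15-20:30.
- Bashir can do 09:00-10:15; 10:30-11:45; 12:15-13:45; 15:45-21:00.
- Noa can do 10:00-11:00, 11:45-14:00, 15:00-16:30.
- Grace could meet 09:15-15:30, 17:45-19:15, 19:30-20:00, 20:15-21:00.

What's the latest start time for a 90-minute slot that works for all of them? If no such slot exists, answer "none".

Yara ∩ Rina: 13:15-13:45.
Yara ∩ Rina ∩ Bashir: 13:15-13:45.
Yara ∩ Rina ∩ Bashir ∩ Noa: 13:15-13:45.
Yara ∩ Rina ∩ Bashir ∩ Noa ∩ Grace: 13:15-13:45.
No common window is at least 90 minutes long.

none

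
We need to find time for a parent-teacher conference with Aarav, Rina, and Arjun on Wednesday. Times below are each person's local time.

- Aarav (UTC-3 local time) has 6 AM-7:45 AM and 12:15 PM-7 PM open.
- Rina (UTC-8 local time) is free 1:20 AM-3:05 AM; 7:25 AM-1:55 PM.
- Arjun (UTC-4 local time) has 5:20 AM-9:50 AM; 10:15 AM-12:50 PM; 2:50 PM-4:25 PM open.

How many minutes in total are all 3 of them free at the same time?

265

Aarav in UTC: 09:00-10:45, 15:15-22:00 (add 3h to convert from UTC-3).
Rina in UTC: 09:20-11:05, 15:25-21:55 (add 8h to convert from UTC-8).
Arjun in UTC: 09:20-13:50, 14:15-16:50, 18:50-20:25 (add 4h to convert from UTC-4).
Aarav ∩ Rina: 09:20-10:45, 15:25-21:55.
Aarav ∩ Rina ∩ Arjun: 09:20-10:45, 15:25-16:50, 18:50-20:25.
Summing the common windows: 85 + 85 + 95 = 265 minutes.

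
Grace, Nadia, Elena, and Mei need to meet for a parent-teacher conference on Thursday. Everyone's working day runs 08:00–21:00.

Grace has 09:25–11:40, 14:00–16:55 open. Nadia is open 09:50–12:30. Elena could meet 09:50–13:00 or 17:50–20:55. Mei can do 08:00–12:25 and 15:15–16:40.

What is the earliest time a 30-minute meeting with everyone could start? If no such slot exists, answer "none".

Grace ∩ Nadia: 09:50-11:40.
Grace ∩ Nadia ∩ Elena: 09:50-11:40.
Grace ∩ Nadia ∩ Elena ∩ Mei: 09:50-11:40.
The first common window of at least 30 minutes is 09:50-11:40, so the earliest start is 09:50.

09:50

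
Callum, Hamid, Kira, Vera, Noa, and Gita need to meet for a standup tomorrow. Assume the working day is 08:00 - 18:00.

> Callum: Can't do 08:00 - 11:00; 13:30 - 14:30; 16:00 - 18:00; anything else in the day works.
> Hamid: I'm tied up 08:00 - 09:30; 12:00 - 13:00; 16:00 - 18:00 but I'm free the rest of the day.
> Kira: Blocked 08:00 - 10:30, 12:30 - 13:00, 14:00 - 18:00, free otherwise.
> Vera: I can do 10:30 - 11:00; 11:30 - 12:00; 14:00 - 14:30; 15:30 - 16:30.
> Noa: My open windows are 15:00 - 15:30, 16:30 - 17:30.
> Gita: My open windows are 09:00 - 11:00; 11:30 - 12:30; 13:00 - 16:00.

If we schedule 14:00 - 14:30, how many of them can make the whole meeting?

3

Callum free: 11:00-13:30, 14:30-16:00 (invert busy blocks within the working day).
Hamid free: 09:30-12:00, 13:00-16:00 (invert busy blocks within the working day).
Kira free: 10:30-12:30, 13:00-14:00 (invert busy blocks within the working day).
Vera free: 10:30-11:00, 11:30-12:00, 14:00-14:30, 15:30-16:30.
Noa free: 15:00-15:30, 16:30-17:30.
Gita free: 09:00-11:00, 11:30-12:30, 13:00-16:00.
Hamid, Vera, and Gita can make the full 14:00-14:30 slot — that's 3.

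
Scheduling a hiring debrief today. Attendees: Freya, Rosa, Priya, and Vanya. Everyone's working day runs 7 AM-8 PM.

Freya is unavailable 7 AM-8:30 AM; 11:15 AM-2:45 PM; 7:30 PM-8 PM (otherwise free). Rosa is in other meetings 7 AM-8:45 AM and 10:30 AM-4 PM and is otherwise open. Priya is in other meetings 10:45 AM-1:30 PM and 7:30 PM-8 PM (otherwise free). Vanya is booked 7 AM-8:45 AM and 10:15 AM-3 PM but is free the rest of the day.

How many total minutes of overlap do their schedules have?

300

Freya free: 08:30-11:15, 14:45-19:30 (invert busy blocks within the working day).
Rosa free: 08:45-10:30, 16:00-20:00 (invert busy blocks within the working day).
Priya free: 07:00-10:45, 13:30-19:30 (invert busy blocks within the working day).
Vanya free: 08:45-10:15, 15:00-20:00 (invert busy blocks within the working day).
Freya ∩ Rosa: 08:45-10:30, 16:00-19:30.
Freya ∩ Rosa ∩ Priya: 08:45-10:30, 16:00-19:30.
Freya ∩ Rosa ∩ Priya ∩ Vanya: 08:45-10:15, 16:00-19:30.
So the common availability across everyone is 08:45-10:15, 16:00-19:30.
Summing the common windows: 90 + 210 = 300 minutes.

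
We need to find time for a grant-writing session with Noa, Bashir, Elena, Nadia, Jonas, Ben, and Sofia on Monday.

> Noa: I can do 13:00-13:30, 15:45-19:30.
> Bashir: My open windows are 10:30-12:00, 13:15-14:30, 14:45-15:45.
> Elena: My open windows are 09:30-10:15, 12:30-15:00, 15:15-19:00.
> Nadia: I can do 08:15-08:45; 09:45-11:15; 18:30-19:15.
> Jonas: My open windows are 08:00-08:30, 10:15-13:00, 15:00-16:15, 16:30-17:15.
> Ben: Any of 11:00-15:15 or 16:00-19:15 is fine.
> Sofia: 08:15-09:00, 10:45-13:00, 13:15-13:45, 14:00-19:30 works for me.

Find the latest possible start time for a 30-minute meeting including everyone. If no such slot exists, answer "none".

Noa ∩ Bashir: 13:15-13:30.
Noa ∩ Bashir ∩ Elena: 13:15-13:30.
Noa ∩ Bashir ∩ Elena ∩ Nadia: ∅.
Noa ∩ Bashir ∩ Elena ∩ Nadia ∩ Jonas: ∅.
Noa ∩ Bashir ∩ Elena ∩ Nadia ∩ Jonas ∩ Ben: ∅.
Noa ∩ Bashir ∩ Elena ∩ Nadia ∩ Jonas ∩ Ben ∩ Sofia: ∅.
There is no time when everyone is free.
No common window is at least 30 minutes long.

none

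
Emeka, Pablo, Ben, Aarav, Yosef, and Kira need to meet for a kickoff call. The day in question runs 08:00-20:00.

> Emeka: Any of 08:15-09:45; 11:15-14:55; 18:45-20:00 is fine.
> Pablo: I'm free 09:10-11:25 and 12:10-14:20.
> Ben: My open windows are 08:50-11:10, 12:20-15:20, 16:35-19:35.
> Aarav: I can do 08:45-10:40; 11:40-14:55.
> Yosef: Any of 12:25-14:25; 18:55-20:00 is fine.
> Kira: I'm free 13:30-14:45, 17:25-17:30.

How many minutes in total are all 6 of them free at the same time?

Emeka ∩ Pablo: 09:10-09:45, 11:15-11:25, 12:10-14:20.
Emeka ∩ Pablo ∩ Ben: 09:10-09:45, 12:20-14:20.
Emeka ∩ Pablo ∩ Ben ∩ Aarav: 09:10-09:45, 12:20-14:20.
Emeka ∩ Pablo ∩ Ben ∩ Aarav ∩ Yosef: 12:25-14:20.
Emeka ∩ Pablo ∩ Ben ∩ Aarav ∩ Yosef ∩ Kira: 13:30-14:20.
So the common availability across everyone is 13:30-14:20.
That's a single block of 50 minutes.

50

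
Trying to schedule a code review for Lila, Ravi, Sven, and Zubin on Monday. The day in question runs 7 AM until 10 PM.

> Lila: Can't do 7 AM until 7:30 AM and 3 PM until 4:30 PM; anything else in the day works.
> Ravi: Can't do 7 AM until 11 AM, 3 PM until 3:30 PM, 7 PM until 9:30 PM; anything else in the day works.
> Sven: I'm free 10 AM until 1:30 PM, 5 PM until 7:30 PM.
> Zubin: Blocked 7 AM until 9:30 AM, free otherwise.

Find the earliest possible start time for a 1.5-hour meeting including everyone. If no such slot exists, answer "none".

11:00

Lila free: 07:30-15:00, 16:30-22:00 (invert busy blocks within the working day).
Ravi free: 11:00-15:00, 15:30-19:00, 21:30-22:00 (invert busy blocks within the working day).
Sven free: 10:00-13:30, 17:00-19:30.
Zubin free: 09:30-22:00 (invert busy blocks within the working day).
Lila ∩ Ravi: 11:00-15:00, 16:30-19:00, 21:30-22:00.
Lila ∩ Ravi ∩ Sven: 11:00-13:30, 17:00-19:00.
Lila ∩ Ravi ∩ Sven ∩ Zubin: 11:00-13:30, 17:00-19:00.
Those are the intersection windows.
The first common window of at least 90 minutes is 11:00-13:30, so the earliest start is 11:00.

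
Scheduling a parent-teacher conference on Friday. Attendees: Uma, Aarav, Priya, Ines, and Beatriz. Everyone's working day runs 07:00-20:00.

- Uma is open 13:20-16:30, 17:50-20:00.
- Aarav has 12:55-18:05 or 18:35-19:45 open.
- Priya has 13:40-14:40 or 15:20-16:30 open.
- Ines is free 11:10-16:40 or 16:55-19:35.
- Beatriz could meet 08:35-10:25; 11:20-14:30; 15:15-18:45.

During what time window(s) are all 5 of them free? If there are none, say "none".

Uma ∩ Aarav: 13:20-16:30, 17:50-18:05, 18:35-19:45.
Uma ∩ Aarav ∩ Priya: 13:40-14:40, 15:20-16:30.
Uma ∩ Aarav ∩ Priya ∩ Ines: 13:40-14:40, 15:20-16:30.
Uma ∩ Aarav ∩ Priya ∩ Ines ∩ Beatriz: 13:40-14:30, 15:20-16:30.
Those are the intersection windows.

13:40-14:30, 15:20-16:30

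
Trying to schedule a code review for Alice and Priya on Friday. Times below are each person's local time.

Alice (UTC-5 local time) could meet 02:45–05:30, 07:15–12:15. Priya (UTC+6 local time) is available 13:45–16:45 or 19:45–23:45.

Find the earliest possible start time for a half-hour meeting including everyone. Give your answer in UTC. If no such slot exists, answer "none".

07:45

Alice in UTC: 07:45-10:30, 12:15-17:15 (add 5h to convert from UTC-5).
Priya in UTC: 07:45-10:45, 13:45-17:45 (subtract 6h to convert from UTC+6).
Alice ∩ Priya: 07:45-10:30, 13:45-17:15.
The first common window of at least 30 minutes is 07:45-10:30, so the earliest start is 07:45.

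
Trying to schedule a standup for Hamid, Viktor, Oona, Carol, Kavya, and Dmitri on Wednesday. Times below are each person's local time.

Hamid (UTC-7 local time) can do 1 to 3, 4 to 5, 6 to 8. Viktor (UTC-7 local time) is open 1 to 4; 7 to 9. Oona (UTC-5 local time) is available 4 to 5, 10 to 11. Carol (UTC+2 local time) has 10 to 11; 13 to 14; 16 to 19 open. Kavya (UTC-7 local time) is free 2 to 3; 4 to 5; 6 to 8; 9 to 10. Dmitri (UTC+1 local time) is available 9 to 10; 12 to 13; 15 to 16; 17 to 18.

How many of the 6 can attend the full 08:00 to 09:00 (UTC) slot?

Hamid in UTC: 08:00-10:00, 11:00-12:00, 13:00-15:00 (add 7h to convert from UTC-7).
Viktor in UTC: 08:00-11:00, 14:00-16:00 (add 7h to convert from UTC-7).
Oona in UTC: 09:00-10:00, 15:00-16:00 (add 5h to convert from UTC-5).
Carol in UTC: 08:00-09:00, 11:00-12:00, 14:00-17:00 (subtract 2h to convert from UTC+2).
Kavya in UTC: 09:00-10:00, 11:00-12:00, 13:00-15:00, 16:00-17:00 (add 7h to convert from UTC-7).
Dmitri in UTC: 08:00-09:00, 11:00-12:00, 14:00-15:00, 16:00-17:00 (subtract 1h to convert from UTC+1).
Hamid, Viktor, Carol, and Dmitri can make the full 08:00-09:00 slot — that's 4.

4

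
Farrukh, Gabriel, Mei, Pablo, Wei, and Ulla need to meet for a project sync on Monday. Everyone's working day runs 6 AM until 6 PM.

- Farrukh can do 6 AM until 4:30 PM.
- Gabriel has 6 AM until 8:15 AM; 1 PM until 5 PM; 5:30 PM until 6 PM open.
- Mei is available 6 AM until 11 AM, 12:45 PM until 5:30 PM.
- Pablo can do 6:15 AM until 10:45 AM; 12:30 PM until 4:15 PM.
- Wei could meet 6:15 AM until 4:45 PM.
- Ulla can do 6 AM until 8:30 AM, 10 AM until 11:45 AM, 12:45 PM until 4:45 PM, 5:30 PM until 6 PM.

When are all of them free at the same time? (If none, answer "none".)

06:15-08:15, 13:00-16:15

Farrukh ∩ Gabriel: 06:00-08:15, 13:00-16:30.
Farrukh ∩ Gabriel ∩ Mei: 06:00-08:15, 13:00-16:30.
Farrukh ∩ Gabriel ∩ Mei ∩ Pablo: 06:15-08:15, 13:00-16:15.
Farrukh ∩ Gabriel ∩ Mei ∩ Pablo ∩ Wei: 06:15-08:15, 13:00-16:15.
Farrukh ∩ Gabriel ∩ Mei ∩ Pablo ∩ Wei ∩ Ulla: 06:15-08:15, 13:00-16:15.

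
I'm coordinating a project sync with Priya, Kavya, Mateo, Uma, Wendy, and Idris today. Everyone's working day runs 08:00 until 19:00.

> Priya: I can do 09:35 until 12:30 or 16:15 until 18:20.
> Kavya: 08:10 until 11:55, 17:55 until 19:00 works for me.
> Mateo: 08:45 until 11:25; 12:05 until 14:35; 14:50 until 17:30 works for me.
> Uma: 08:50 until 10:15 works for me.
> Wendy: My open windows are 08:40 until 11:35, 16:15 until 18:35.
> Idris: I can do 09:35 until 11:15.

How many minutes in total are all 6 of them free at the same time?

40

Priya ∩ Kavya: 09:35-11:55, 17:55-18:20.
Priya ∩ Kavya ∩ Mateo: 09:35-11:25.
Priya ∩ Kavya ∩ Mateo ∩ Uma: 09:35-10:15.
Priya ∩ Kavya ∩ Mateo ∩ Uma ∩ Wendy: 09:35-10:15.
Priya ∩ Kavya ∩ Mateo ∩ Uma ∩ Wendy ∩ Idris: 09:35-10:15.
That's a single block of 40 minutes.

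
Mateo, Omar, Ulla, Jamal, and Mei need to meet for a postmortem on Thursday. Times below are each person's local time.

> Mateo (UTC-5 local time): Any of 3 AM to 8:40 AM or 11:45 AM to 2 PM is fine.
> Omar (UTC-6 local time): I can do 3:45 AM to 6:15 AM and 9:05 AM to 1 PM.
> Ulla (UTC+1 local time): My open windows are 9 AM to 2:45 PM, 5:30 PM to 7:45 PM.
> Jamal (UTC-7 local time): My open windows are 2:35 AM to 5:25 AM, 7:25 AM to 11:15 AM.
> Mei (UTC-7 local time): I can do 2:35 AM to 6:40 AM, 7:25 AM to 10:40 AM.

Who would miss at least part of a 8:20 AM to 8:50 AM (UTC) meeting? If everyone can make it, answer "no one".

Jamal, Mei, Omar

Mateo in UTC: 08:00-13:40, 16:45-19:00 (add 5h to convert from UTC-5).
Omar in UTC: 09:45-12:15, 15:05-19:00 (add 6h to convert from UTC-6).
Ulla in UTC: 08:00-13:45, 16:30-18:45 (subtract 1h to convert from UTC+1).
Jamal in UTC: 09:35-12:25, 14:25-18:15 (add 7h to convert from UTC-7).
Mei in UTC: 09:35-13:40, 14:25-17:40 (add 7h to convert from UTC-7).
Mateo: free for 08:20-08:50. Omar: not fully free for 08:20-08:50. Ulla: free for 08:20-08:50. Jamal: not fully free for 08:20-08:50. Mei: not fully free for 08:20-08:50.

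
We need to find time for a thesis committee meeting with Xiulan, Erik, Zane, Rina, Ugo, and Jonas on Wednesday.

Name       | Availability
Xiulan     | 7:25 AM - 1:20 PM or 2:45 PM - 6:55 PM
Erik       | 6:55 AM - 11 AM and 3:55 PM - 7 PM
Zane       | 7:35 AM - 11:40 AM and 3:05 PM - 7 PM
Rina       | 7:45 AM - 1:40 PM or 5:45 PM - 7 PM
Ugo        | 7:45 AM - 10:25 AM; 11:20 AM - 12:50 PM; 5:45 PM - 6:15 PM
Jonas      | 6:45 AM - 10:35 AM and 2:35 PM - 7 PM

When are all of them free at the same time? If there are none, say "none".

Xiulan ∩ Erik: 07:25-11:00, 15:55-18:55.
Xiulan ∩ Erik ∩ Zane: 07:35-11:00, 15:55-18:55.
Xiulan ∩ Erik ∩ Zane ∩ Rina: 07:45-11:00, 17:45-18:55.
Xiulan ∩ Erik ∩ Zane ∩ Rina ∩ Ugo: 07:45-10:25, 17:45-18:15.
Xiulan ∩ Erik ∩ Zane ∩ Rina ∩ Ugo ∩ Jonas: 07:45-10:25, 17:45-18:15.

07:45-10:25, 17:45-18:15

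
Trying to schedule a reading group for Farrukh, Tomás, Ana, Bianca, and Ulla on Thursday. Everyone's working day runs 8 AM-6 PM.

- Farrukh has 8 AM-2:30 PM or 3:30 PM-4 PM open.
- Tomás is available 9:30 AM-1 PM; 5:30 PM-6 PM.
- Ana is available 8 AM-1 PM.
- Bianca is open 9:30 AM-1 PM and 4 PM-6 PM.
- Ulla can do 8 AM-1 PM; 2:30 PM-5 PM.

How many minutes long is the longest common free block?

210

Farrukh ∩ Tomás: 09:30-13:00.
Farrukh ∩ Tomás ∩ Ana: 09:30-13:00.
Farrukh ∩ Tomás ∩ Ana ∩ Bianca: 09:30-13:00.
Farrukh ∩ Tomás ∩ Ana ∩ Bianca ∩ Ulla: 09:30-13:00.
The longest is 09:30-13:00 at 210 minutes.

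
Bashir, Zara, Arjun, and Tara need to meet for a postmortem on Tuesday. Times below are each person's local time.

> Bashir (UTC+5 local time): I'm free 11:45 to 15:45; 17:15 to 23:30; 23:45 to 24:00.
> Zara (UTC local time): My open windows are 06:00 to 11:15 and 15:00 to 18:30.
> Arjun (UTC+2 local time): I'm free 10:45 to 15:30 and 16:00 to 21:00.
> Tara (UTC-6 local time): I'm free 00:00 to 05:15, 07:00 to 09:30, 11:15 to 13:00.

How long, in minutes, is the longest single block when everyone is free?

120

Bashir in UTC: 06:45-10:45, 12:15-18:30, 18:45-19:00 (subtract 5h to convert from UTC+5).
Zara in UTC: 06:00-11:15, 15:00-18:30.
Arjun in UTC: 08:45-13:30, 14:00-19:00 (subtract 2h to convert from UTC+2).
Tara in UTC: 06:00-11:15, 13:00-15:30, 17:15-19:00 (add 6h to convert from UTC-6).
Bashir ∩ Zara: 06:45-10:45, 15:00-18:30.
Bashir ∩ Zara ∩ Arjun: 08:45-10:45, 15:00-18:30.
Bashir ∩ Zara ∩ Arjun ∩ Tara: 08:45-10:45, 15:00-15:30, 17:15-18:30.
The longest is 08:45-10:45 at 120 minutes.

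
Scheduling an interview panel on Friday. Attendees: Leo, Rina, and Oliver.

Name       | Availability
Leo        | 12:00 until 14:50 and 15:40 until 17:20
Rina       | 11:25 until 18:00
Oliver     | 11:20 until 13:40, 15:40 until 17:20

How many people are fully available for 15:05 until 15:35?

1

Rina can make the full 15:05-15:35 slot — that's 1.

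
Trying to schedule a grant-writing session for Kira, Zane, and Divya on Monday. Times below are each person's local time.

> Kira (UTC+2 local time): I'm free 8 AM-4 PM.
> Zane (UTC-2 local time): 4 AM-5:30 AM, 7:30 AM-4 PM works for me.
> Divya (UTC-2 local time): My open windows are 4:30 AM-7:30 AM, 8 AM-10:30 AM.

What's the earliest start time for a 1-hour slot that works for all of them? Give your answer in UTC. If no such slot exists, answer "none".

06:30

Kira in UTC: 06:00-14:00 (subtract 2h to convert from UTC+2).
Zane in UTC: 06:00-07:30, 09:30-18:00 (add 2h to convert from UTC-2).
Divya in UTC: 06:30-09:30, 10:00-12:30 (add 2h to convert from UTC-2).
Kira ∩ Zane: 06:00-07:30, 09:30-14:00.
Kira ∩ Zane ∩ Divya: 06:30-07:30, 10:00-12:30.
So the common availability across everyone is 06:30-07:30, 10:00-12:30.
The first common window of at least 60 minutes is 06:30-07:30, so the earliest start is 06:30.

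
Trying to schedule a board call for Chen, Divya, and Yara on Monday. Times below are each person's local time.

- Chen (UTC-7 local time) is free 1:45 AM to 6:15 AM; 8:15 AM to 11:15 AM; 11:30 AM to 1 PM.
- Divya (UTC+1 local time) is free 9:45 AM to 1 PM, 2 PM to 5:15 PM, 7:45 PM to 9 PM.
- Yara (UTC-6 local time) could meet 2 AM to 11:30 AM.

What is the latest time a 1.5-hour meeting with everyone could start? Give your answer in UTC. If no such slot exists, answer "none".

Chen in UTC: 08:45-13:15, 15:15-18:15, 18:30-20:00 (add 7h to convert from UTC-7).
Divya in UTC: 08:45-12:00, 13:00-16:15, 18:45-20:00 (subtract 1h to convert from UTC+1).
Yara in UTC: 08:00-17:30 (add 6h to convert from UTC-6).
Chen ∩ Divya: 08:45-12:00, 13:00-13:15, 15:15-16:15, 18:45-20:00.
Chen ∩ Divya ∩ Yara: 08:45-12:00, 13:00-13:15, 15:15-16:15.
So the common availability across everyone is 08:45-12:00, 13:00-13:15, 15:15-16:15.
The last common window of at least 90 minutes is 08:45-12:00; a 90-minute meeting can start as late as 10:30 and still end by 12:00.

10:30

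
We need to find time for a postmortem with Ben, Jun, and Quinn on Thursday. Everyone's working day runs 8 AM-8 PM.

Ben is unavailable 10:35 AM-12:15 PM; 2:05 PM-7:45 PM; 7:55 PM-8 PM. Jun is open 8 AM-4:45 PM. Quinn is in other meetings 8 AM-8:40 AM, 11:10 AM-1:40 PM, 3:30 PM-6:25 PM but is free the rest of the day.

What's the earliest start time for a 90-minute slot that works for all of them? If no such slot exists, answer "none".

08:40

Ben free: 08:00-10:35, 12:15-14:05, 19:45-19:55 (invert busy blocks within the working day).
Jun free: 08:00-16:45.
Quinn free: 08:40-11:10, 13:40-15:30, 18:25-20:00 (invert busy blocks within the working day).
Ben ∩ Jun: 08:00-10:35, 12:15-14:05.
Ben ∩ Jun ∩ Quinn: 08:40-10:35, 13:40-14:05.
So the common availability across everyone is 08:40-10:35, 13:40-14:05.
The first common window of at least 90 minutes is 08:40-10:35, so the earliest start is 08:40.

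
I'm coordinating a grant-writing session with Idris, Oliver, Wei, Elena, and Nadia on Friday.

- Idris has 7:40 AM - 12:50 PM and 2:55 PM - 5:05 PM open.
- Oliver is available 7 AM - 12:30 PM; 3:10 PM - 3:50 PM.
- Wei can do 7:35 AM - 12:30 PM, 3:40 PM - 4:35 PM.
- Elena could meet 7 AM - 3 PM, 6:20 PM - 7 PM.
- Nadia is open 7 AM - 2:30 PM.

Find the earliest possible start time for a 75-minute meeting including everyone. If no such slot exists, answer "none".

07:40

Idris ∩ Oliver: 07:40-12:30, 15:10-15:50.
Idris ∩ Oliver ∩ Wei: 07:40-12:30, 15:40-15:50.
Idris ∩ Oliver ∩ Wei ∩ Elena: 07:40-12:30.
Idris ∩ Oliver ∩ Wei ∩ Elena ∩ Nadia: 07:40-12:30.
The first common window of at least 75 minutes is 07:40-12:30, so the earliest start is 07:40.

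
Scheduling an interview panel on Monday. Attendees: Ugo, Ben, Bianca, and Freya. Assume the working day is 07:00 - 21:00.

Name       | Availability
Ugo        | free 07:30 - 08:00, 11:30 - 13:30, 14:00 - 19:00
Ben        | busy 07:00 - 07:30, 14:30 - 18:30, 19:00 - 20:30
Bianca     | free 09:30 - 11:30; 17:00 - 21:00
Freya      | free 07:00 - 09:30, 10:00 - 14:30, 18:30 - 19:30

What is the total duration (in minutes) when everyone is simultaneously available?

Ugo free: 07:30-08:00, 11:30-13:30, 14:00-19:00.
Ben free: 07:30-14:30, 18:30-19:00, 20:30-21:00 (invert busy blocks within the working day).
Bianca free: 09:30-11:30, 17:00-21:00.
Freya free: 07:00-09:30, 10:00-14:30, 18:30-19:30.
Ugo ∩ Ben: 07:30-08:00, 11:30-13:30, 14:00-14:30, 18:30-19:00.
Ugo ∩ Ben ∩ Bianca: 18:30-19:00.
Ugo ∩ Ben ∩ Bianca ∩ Freya: 18:30-19:00.
That's a single block of 30 minutes.

30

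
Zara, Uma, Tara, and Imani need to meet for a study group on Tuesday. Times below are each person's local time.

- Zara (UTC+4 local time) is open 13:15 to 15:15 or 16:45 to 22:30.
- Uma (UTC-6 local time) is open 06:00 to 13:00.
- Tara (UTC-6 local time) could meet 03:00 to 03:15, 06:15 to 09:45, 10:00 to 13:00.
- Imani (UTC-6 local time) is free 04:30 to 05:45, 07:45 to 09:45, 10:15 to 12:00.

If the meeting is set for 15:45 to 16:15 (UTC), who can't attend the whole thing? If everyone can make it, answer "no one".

Imani, Tara

Zara in UTC: 09:15-11:15, 12:45-18:30 (subtract 4h to convert from UTC+4).
Uma in UTC: 12:00-19:00 (add 6h to convert from UTC-6).
Tara in UTC: 09:00-09:15, 12:15-15:45, 16:00-19:00 (add 6h to convert from UTC-6).
Imani in UTC: 10:30-11:45, 13:45-15:45, 16:15-18:00 (add 6h to convert from UTC-6).
Zara: free for 15:45-16:15. Uma: free for 15:45-16:15. Tara: not fully free for 15:45-16:15. Imani: not fully free for 15:45-16:15.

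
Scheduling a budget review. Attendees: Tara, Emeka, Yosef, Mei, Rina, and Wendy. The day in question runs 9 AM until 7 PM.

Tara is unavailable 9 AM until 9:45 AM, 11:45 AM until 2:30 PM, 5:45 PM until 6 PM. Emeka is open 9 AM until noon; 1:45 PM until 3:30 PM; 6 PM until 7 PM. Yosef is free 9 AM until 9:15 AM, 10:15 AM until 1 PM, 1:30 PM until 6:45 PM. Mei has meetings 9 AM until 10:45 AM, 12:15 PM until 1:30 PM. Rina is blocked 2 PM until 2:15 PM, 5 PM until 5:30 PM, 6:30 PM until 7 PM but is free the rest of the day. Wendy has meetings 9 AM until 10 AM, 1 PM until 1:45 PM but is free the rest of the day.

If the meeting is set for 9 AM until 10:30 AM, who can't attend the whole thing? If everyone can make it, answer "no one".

Mei, Tara, Wendy, Yosef

Tara free: 09:45-11:45, 14:30-17:45, 18:00-19:00 (invert busy blocks within the working day).
Emeka free: 09:00-12:00, 13:45-15:30, 18:00-19:00.
Yosef free: 09:00-09:15, 10:15-13:00, 13:30-18:45.
Mei free: 10:45-12:15, 13:30-19:00 (invert busy blocks within the working day).
Rina free: 09:00-14:00, 14:15-17:00, 17:30-18:30 (invert busy blocks within the working day).
Wendy free: 10:00-13:00, 13:45-19:00 (invert busy blocks within the working day).
Tara: not fully free for 09:00-10:30. Emeka: free for 09:00-10:30. Yosef: not fully free for 09:00-10:30. Mei: not fully free for 09:00-10:30. Rina: free for 09:00-10:30. Wendy: not fully free for 09:00-10:30.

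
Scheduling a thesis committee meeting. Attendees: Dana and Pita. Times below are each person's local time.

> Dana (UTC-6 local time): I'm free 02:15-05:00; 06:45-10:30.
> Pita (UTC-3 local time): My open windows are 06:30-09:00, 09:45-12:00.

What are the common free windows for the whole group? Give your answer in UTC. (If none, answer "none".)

Dana in UTC: 08:15-11:00, 12:45-16:30 (add 6h to convert from UTC-6).
Pita in UTC: 09:30-12:00, 12:45-15:00 (add 3h to convert from UTC-3).
Dana ∩ Pita: 09:30-11:00, 12:45-15:00.
Those are the intersection windows.

09:30-11:00, 12:45-15:00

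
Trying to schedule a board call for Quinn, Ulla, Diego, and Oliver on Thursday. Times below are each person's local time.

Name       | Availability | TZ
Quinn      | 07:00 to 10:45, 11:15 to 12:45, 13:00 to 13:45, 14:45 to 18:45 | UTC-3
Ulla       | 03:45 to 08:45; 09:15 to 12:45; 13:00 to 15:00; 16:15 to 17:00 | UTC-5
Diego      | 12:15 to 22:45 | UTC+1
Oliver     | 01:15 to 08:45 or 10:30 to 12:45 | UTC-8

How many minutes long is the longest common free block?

Quinn in UTC: 10:00-13:45, 14:15-15:45, 16:00-16:45, 17:45-21:45 (add 3h to convert from UTC-3).
Ulla in UTC: 08:45-13:45, 14:15-17:45, 18:00-20:00, 21:15-22:00 (add 5h to convert from UTC-5).
Diego in UTC: 11:15-21:45 (subtract 1h to convert from UTC+1).
Oliver in UTC: 09:15-16:45, 18:30-20:45 (add 8h to convert from UTC-8).
Quinn ∩ Ulla: 10:00-13:45, 14:15-15:45, 16:00-16:45, 18:00-20:00, 21:15-21:45.
Quinn ∩ Ulla ∩ Diego: 11:15-13:45, 14:15-15:45, 16:00-16:45, 18:00-20:00, 21:15-21:45.
Quinn ∩ Ulla ∩ Diego ∩ Oliver: 11:15-13:45, 14:15-15:45, 16:00-16:45, 18:30-20:00.
Those are the intersection windows.
The longest is 11:15-13:45 at 150 minutes.

150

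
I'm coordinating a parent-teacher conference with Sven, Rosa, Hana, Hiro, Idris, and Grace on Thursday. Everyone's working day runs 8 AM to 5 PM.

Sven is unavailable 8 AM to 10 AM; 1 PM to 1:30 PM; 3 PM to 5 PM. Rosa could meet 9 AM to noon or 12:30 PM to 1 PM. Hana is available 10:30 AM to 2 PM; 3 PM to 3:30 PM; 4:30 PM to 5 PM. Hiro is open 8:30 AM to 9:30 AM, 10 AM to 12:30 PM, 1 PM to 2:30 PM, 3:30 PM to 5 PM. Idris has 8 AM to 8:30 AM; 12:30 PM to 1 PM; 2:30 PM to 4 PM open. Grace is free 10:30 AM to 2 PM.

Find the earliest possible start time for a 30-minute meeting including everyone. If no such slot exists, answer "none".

none

Sven free: 10:00-13:00, 13:30-15:00 (invert busy blocks within the working day).
Rosa free: 09:00-12:00, 12:30-13:00.
Hana free: 10:30-14:00, 15:00-15:30, 16:30-17:00.
Hiro free: 08:30-09:30, 10:00-12:30, 13:00-14:30, 15:30-17:00.
Idris free: 08:00-08:30, 12:30-13:00, 14:30-16:00.
Grace free: 10:30-14:00.
Sven ∩ Rosa: 10:00-12:00, 12:30-13:00.
Sven ∩ Rosa ∩ Hana: 10:30-12:00, 12:30-13:00.
Sven ∩ Rosa ∩ Hana ∩ Hiro: 10:30-12:00.
Sven ∩ Rosa ∩ Hana ∩ Hiro ∩ Idris: ∅.
Sven ∩ Rosa ∩ Hana ∩ Hiro ∩ Idris ∩ Grace: ∅.
There is no time when everyone is free.
No common window is at least 30 minutes long.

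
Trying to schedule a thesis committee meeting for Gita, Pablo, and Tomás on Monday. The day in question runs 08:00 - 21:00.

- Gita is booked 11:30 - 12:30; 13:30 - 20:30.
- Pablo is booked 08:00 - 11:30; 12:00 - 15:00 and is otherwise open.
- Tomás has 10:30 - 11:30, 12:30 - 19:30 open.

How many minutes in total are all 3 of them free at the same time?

Gita free: 08:00-11:30, 12:30-13:30, 20:30-21:00 (invert busy blocks within the working day).
Pablo free: 11:30-12:00, 15:00-21:00 (invert busy blocks within the working day).
Tomás free: 10:30-11:30, 12:30-19:30.
Gita ∩ Pablo: 20:30-21:00.
Gita ∩ Pablo ∩ Tomás: ∅.
There is no time when everyone is free.
There is no common window, so the total is 0 minutes.

0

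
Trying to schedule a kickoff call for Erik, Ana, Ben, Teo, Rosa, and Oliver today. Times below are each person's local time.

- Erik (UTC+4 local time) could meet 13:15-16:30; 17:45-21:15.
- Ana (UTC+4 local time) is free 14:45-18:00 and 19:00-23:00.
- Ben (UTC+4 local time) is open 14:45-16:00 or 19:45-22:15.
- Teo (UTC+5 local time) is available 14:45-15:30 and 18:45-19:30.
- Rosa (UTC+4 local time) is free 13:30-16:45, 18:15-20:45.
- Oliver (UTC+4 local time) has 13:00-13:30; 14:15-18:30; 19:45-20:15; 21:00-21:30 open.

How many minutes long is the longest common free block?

0

Erik in UTC: 09:15-12:30, 13:45-17:15 (subtract 4h to convert from UTC+4).
Ana in UTC: 10:45-14:00, 15:00-19:00 (subtract 4h to convert from UTC+4).
Ben in UTC: 10:45-12:00, 15:45-18:15 (subtract 4h to convert from UTC+4).
Teo in UTC: 09:45-10:30, 13:45-14:30 (subtract 5h to convert from UTC+5).
Rosa in UTC: 09:30-12:45, 14:15-16:45 (subtract 4h to convert from UTC+4).
Oliver in UTC: 09:00-09:30, 10:15-14:30, 15:45-16:15, 17:00-17:30 (subtract 4h to convert from UTC+4).
Erik ∩ Ana: 10:45-12:30, 13:45-14:00, 15:00-17:15.
Erik ∩ Ana ∩ Ben: 10:45-12:00, 15:45-17:15.
Erik ∩ Ana ∩ Ben ∩ Teo: ∅.
Erik ∩ Ana ∩ Ben ∩ Teo ∩ Rosa: ∅.
Erik ∩ Ana ∩ Ben ∩ Teo ∩ Rosa ∩ Oliver: ∅.
There is no time when everyone is free.
No common window exists, so the longest block is 0 minutes.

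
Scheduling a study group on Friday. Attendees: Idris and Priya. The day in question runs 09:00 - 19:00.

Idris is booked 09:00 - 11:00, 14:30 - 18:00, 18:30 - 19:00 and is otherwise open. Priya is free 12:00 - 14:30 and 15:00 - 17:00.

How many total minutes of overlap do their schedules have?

Idris free: 11:00-14:30, 18:00-18:30 (invert busy blocks within the working day).
Priya free: 12:00-14:30, 15:00-17:00.
Idris ∩ Priya: 12:00-14:30.
That's a single block of 150 minutes.

150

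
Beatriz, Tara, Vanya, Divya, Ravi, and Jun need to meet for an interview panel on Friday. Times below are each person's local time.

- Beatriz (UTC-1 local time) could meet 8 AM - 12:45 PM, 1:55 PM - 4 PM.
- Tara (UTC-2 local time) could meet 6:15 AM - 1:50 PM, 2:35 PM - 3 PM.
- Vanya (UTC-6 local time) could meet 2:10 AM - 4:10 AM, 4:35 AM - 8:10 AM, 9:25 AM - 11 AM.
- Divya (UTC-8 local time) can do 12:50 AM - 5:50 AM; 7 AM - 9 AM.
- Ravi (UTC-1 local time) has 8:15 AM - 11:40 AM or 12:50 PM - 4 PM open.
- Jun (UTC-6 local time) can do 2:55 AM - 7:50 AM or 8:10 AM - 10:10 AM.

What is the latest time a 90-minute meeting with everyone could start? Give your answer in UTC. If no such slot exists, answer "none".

11:10

Beatriz in UTC: 09:00-13:45, 14:55-17:00 (add 1h to convert from UTC-1).
Tara in UTC: 08:15-15:50, 16:35-17:00 (add 2h to convert from UTC-2).
Vanya in UTC: 08:10-10:10, 10:35-14:10, 15:25-17:00 (add 6h to convert from UTC-6).
Divya in UTC: 08:50-13:50, 15:00-17:00 (add 8h to convert from UTC-8).
Ravi in UTC: 09:15-12:40, 13:50-17:00 (add 1h to convert from UTC-1).
Jun in UTC: 08:55-13:50, 14:10-16:10 (add 6h to convert from UTC-6).
Beatriz ∩ Tara: 09:00-13:45, 14:55-15:50, 16:35-17:00.
Beatriz ∩ Tara ∩ Vanya: 09:00-10:10, 10:35-13:45, 15:25-15:50, 16:35-17:00.
Beatriz ∩ Tara ∩ Vanya ∩ Divya: 09:00-10:10, 10:35-13:45, 15:25-15:50, 16:35-17:00.
Beatriz ∩ Tara ∩ Vanya ∩ Divya ∩ Ravi: 09:15-10:10, 10:35-12:40, 15:25-15:50, 16:35-17:00.
Beatriz ∩ Tara ∩ Vanya ∩ Divya ∩ Ravi ∩ Jun: 09:15-10:10, 10:35-12:40, 15:25-15:50.
So the common availability across everyone is 09:15-10:10, 10:35-12:40, 15:25-15:50.
The last common window of at least 90 minutes is 10:35-12:40; a 90-minute meeting can start as late as 11:10 and still end by 12:40.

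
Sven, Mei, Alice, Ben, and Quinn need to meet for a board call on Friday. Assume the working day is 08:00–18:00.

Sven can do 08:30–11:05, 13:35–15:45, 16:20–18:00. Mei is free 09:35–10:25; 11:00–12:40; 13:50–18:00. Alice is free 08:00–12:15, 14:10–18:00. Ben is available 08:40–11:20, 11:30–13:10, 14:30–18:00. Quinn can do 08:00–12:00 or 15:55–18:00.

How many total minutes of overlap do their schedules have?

155

Sven ∩ Mei: 09:35-10:25, 11:00-11:05, 13:50-15:45, 16:20-18:00.
Sven ∩ Mei ∩ Alice: 09:35-10:25, 11:00-11:05, 14:10-15:45, 16:20-18:00.
Sven ∩ Mei ∩ Alice ∩ Ben: 09:35-10:25, 11:00-11:05, 14:30-15:45, 16:20-18:00.
Sven ∩ Mei ∩ Alice ∩ Ben ∩ Quinn: 09:35-10:25, 11:00-11:05, 16:20-18:00.
Summing the common windows: 50 + 5 + 100 = 155 minutes.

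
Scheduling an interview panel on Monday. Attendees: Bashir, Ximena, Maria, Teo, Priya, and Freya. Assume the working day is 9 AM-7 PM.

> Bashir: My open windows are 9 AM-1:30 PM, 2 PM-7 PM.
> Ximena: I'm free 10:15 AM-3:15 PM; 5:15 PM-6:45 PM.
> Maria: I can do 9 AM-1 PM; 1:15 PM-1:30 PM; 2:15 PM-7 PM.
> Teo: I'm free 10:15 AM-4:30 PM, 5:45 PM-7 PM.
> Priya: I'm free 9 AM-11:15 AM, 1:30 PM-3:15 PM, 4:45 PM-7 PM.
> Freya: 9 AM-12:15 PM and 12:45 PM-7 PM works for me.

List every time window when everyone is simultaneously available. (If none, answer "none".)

10:15-11:15, 14:15-15:15, 17:45-18:45

Bashir ∩ Ximena: 10:15-13:30, 14:00-15:15, 17:15-18:45.
Bashir ∩ Ximena ∩ Maria: 10:15-13:00, 13:15-13:30, 14:15-15:15, 17:15-18:45.
Bashir ∩ Ximena ∩ Maria ∩ Teo: 10:15-13:00, 13:15-13:30, 14:15-15:15, 17:45-18:45.
Bashir ∩ Ximena ∩ Maria ∩ Teo ∩ Priya: 10:15-11:15, 14:15-15:15, 17:45-18:45.
Bashir ∩ Ximena ∩ Maria ∩ Teo ∩ Priya ∩ Freya: 10:15-11:15, 14:15-15:15, 17:45-18:45.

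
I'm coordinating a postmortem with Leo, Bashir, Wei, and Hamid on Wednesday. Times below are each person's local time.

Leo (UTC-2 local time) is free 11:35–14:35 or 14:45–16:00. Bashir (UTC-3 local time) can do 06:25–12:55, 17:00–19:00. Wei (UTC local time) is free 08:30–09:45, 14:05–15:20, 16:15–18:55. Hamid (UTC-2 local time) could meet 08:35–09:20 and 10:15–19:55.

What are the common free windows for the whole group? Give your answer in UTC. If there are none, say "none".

Leo in UTC: 13:35-16:35, 16:45-18:00 (add 2h to convert from UTC-2).
Bashir in UTC: 09:25-15:55, 20:00-22:00 (add 3h to convert from UTC-3).
Wei in UTC: 08:30-09:45, 14:05-15:20, 16:15-18:55.
Hamid in UTC: 10:35-11:20, 12:15-21:55 (add 2h to convert from UTC-2).
Leo ∩ Bashir: 13:35-15:55.
Leo ∩ Bashir ∩ Wei: 14:05-15:20.
Leo ∩ Bashir ∩ Wei ∩ Hamid: 14:05-15:20.
Those are the intersection windows.

14:05-15:20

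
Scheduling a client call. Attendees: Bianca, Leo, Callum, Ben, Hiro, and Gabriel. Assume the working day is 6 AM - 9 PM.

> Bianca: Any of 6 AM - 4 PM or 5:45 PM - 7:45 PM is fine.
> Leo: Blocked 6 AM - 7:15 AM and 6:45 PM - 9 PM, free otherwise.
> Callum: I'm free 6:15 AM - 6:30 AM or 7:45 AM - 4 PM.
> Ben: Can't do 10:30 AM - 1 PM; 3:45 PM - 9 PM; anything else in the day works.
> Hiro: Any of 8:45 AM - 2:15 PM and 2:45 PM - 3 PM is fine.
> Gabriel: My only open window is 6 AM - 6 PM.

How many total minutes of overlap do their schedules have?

195

Bianca free: 06:00-16:00, 17:45-19:45.
Leo free: 07:15-18:45 (invert busy blocks within the working day).
Callum free: 06:15-06:30, 07:45-16:00.
Ben free: 06:00-10:30, 13:00-15:45 (invert busy blocks within the working day).
Hiro free: 08:45-14:15, 14:45-15:00.
Gabriel free: 06:00-18:00.
Bianca ∩ Leo: 07:15-16:00, 17:45-18:45.
Bianca ∩ Leo ∩ Callum: 07:45-16:00.
Bianca ∩ Leo ∩ Callum ∩ Ben: 07:45-10:30, 13:00-15:45.
Bianca ∩ Leo ∩ Callum ∩ Ben ∩ Hiro: 08:45-10:30, 13:00-14:15, 14:45-15:00.
Bianca ∩ Leo ∩ Callum ∩ Ben ∩ Hiro ∩ Gabriel: 08:45-10:30, 13:00-14:15, 14:45-15:00.
Those are the intersection windows.
Summing the common windows: 105 + 75 + 15 = 195 minutes.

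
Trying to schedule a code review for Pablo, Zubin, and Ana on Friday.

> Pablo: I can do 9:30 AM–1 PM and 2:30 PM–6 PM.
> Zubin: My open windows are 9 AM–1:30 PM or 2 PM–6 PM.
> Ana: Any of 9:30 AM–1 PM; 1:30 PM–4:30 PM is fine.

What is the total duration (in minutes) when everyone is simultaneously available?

330

Pablo ∩ Zubin: 09:30-13:00, 14:30-18:00.
Pablo ∩ Zubin ∩ Ana: 09:30-13:00, 14:30-16:30.
So the common availability across everyone is 09:30-13:00, 14:30-16:30.
Summing the common windows: 210 + 120 = 330 minutes.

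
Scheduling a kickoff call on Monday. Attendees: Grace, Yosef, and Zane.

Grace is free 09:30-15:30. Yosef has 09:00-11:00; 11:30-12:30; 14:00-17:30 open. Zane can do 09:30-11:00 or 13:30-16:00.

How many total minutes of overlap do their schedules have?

180

Grace ∩ Yosef: 09:30-11:00, 11:30-12:30, 14:00-15:30.
Grace ∩ Yosef ∩ Zane: 09:30-11:00, 14:00-15:30.
So the common availability across everyone is 09:30-11:00, 14:00-15:30.
Summing the common windows: 90 + 90 = 180 minutes.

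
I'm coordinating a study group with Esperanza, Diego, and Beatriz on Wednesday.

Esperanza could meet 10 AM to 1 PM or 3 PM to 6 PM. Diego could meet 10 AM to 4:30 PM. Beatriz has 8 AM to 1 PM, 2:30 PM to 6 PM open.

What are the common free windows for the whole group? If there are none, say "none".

10:00-13:00, 15:00-16:30

Esperanza ∩ Diego: 10:00-13:00, 15:00-16:30.
Esperanza ∩ Diego ∩ Beatriz: 10:00-13:00, 15:00-16:30.
Those are the intersection windows.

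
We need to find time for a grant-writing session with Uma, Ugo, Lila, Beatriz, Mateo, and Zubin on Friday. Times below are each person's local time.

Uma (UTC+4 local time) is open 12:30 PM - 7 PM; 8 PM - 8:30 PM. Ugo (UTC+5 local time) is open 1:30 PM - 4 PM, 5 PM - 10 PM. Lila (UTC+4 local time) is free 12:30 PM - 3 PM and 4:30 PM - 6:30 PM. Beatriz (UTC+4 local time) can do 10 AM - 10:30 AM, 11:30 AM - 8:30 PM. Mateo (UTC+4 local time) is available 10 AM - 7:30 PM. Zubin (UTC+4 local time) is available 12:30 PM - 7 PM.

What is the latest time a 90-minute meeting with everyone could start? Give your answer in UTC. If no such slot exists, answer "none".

Uma in UTC: 08:30-15:00, 16:00-16:30 (subtract 4h to convert from UTC+4).
Ugo in UTC: 08:30-11:00, 12:00-17:00 (subtract 5h to convert from UTC+5).
Lila in UTC: 08:30-11:00, 12:30-14:30 (subtract 4h to convert from UTC+4).
Beatriz in UTC: 06:00-06:30, 07:30-16:30 (subtract 4h to convert from UTC+4).
Mateo in UTC: 06:00-15:30 (subtract 4h to convert from UTC+4).
Zubin in UTC: 08:30-15:00 (subtract 4h to convert from UTC+4).
Uma ∩ Ugo: 08:30-11:00, 12:00-15:00, 16:00-16:30.
Uma ∩ Ugo ∩ Lila: 08:30-11:00, 12:30-14:30.
Uma ∩ Ugo ∩ Lila ∩ Beatriz: 08:30-11:00, 12:30-14:30.
Uma ∩ Ugo ∩ Lila ∩ Beatriz ∩ Mateo: 08:30-11:00, 12:30-14:30.
Uma ∩ Ugo ∩ Lila ∩ Beatriz ∩ Mateo ∩ Zubin: 08:30-11:00, 12:30-14:30.
Those are the intersection windows.
The last common window of at least 90 minutes is 12:30-14:30; a 90-minute meeting can start as late as 13:00 and still end by 14:30.

13:00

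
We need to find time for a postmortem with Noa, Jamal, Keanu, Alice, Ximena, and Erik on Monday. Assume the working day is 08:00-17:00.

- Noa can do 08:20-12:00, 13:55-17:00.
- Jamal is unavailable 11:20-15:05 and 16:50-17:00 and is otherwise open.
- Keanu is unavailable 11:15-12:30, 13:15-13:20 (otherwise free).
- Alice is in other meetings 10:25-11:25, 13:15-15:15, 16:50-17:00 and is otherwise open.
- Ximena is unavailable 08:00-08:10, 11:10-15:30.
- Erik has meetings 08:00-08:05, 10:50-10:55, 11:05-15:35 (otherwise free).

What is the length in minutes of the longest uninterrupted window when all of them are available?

Noa free: 08:20-12:00, 13:55-17:00.
Jamal free: 08:00-11:20, 15:05-16:50 (invert busy blocks within the working day).
Keanu free: 08:00-11:15, 12:30-13:15, 13:20-17:00 (invert busy blocks within the working day).
Alice free: 08:00-10:25, 11:25-13:15, 15:15-16:50 (invert busy blocks within the working day).
Ximena free: 08:10-11:10, 15:30-17:00 (invert busy blocks within the working day).
Erik free: 08:05-10:50, 10:55-11:05, 15:35-17:00 (invert busy blocks within the working day).
Noa ∩ Jamal: 08:20-11:20, 15:05-16:50.
Noa ∩ Jamal ∩ Keanu: 08:20-11:15, 15:05-16:50.
Noa ∩ Jamal ∩ Keanu ∩ Alice: 08:20-10:25, 15:15-16:50.
Noa ∩ Jamal ∩ Keanu ∩ Alice ∩ Ximena: 08:20-10:25, 15:30-16:50.
Noa ∩ Jamal ∩ Keanu ∩ Alice ∩ Ximena ∩ Erik: 08:20-10:25, 15:35-16:50.
The longest is 08:20-10:25 at 125 minutes.

125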